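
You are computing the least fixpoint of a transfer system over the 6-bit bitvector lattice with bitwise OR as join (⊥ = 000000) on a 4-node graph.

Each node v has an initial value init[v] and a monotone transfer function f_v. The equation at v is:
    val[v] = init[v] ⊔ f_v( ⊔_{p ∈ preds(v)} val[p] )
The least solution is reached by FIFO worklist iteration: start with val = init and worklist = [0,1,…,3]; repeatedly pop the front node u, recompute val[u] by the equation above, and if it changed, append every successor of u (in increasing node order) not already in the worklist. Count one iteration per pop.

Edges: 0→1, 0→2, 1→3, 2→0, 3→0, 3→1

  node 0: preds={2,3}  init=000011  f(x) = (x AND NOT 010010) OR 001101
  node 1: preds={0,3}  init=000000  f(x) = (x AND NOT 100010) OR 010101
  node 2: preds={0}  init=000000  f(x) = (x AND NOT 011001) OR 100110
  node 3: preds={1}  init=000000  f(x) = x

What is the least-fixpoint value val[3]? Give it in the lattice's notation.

Trace (7 dequeues):
  [1] u=0 | in 000000 | out 001111 | prev 000011 | push {}
  [2] u=1 | in 001111 | out 011101 | prev 000000 | push {}
  [3] u=2 | in 001111 | out 100110 | prev 000000 | push {0}
  [4] u=3 | in 011101 | out 011101 | prev 000000 | push {1}
  [5] u=0 | in 111111 | out 101111 | prev 001111 | push {2}
  [6] u=1 | in 111111 | out 011101 | ==
  [7] u=2 | in 101111 | out 100110 | ==

Converged values:
  [0] 101111
  [1] 011101
  [2] 100110
  [3] 011101

011101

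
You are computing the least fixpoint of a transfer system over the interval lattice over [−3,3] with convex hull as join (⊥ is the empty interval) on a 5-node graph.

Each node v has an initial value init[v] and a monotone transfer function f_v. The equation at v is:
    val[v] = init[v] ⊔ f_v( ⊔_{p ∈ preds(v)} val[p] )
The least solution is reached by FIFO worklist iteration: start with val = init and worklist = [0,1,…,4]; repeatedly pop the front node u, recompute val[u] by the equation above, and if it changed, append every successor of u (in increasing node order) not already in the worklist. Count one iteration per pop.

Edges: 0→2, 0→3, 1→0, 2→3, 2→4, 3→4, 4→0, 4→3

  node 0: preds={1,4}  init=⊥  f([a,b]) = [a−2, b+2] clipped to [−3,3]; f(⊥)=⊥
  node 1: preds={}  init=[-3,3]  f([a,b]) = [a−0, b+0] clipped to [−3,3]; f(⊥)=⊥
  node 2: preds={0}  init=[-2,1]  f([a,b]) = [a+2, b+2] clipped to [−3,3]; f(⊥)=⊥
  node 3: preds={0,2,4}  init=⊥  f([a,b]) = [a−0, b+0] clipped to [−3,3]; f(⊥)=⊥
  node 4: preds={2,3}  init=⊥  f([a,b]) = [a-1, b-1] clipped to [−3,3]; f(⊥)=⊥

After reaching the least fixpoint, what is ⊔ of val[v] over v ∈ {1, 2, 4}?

Trace (7 dequeues):
  [1] u=0 | in [-3,3] | out [-3,3] | prev ⊥ | push {}
  [2] u=1 | in ⊥ | out [-3,3] | ==
  [3] u=2 | in [-3,3] | out [-2,3] | prev [-2,1] | push {}
  [4] u=3 | in [-3,3] | out [-3,3] | prev ⊥ | push {}
  [5] u=4 | in [-3,3] | out [-3,2] | prev ⊥ | push {0,3}
  [6] u=0 | in [-3,3] | out [-3,3] | ==
  [7] u=3 | in [-3,3] | out [-3,3] | ==

Converged values:
  [0] [-3,3]
  [1] [-3,3]
  [2] [-2,3]
  [3] [-3,3]
  [4] [-3,2]

[-3,3]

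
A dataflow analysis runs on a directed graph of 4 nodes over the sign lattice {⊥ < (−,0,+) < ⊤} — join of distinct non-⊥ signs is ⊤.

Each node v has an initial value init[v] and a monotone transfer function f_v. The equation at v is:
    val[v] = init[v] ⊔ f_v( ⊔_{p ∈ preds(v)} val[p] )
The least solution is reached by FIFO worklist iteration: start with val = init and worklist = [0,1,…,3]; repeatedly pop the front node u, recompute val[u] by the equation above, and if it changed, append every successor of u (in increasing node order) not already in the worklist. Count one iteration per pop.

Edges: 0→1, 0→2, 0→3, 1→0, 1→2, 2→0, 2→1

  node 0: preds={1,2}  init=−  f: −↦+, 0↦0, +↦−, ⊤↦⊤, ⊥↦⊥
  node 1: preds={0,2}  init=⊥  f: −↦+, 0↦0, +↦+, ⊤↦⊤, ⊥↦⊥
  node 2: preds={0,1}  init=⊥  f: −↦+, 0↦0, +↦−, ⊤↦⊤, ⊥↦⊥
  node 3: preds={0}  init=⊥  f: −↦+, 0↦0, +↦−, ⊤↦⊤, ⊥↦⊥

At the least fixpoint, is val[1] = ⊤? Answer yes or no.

Worklist (9 pops):
  #1 pop 0: in=⊥ → − (no change)
  #2 pop 1: in=− → + (was ⊥); enqueue [0]
  #3 pop 2: in=⊤ → ⊤ (was ⊥); enqueue [1]
  #4 pop 3: in=− → + (was ⊥); enqueue []
  #5 pop 0: in=⊤ → ⊤ (was −); enqueue [2,3]
  #6 pop 1: in=⊤ → ⊤ (was +); enqueue [0]
  #7 pop 2: in=⊤ → ⊤ (no change)
  #8 pop 3: in=⊤ → ⊤ (was +); enqueue []
  #9 pop 0: in=⊤ → ⊤ (no change)

Fixpoint:
  val[0] = ⊤
  val[1] = ⊤
  val[2] = ⊤
  val[3] = ⊤

yes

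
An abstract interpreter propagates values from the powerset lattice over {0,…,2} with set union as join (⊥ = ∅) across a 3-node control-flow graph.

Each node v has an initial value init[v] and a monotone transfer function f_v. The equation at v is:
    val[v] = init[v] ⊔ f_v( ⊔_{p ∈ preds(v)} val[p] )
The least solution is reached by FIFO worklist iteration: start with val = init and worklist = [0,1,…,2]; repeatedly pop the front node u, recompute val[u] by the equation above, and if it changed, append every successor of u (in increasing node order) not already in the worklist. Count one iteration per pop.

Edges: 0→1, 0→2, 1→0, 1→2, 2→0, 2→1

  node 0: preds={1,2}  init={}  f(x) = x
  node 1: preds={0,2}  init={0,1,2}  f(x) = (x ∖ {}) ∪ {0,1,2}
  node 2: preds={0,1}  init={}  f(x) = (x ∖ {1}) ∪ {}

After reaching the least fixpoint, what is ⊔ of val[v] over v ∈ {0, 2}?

Trace (5 dequeues):
  [1] u=0 | in {0,1,2} | out {0,1,2} | prev {} | push {}
  [2] u=1 | in {0,1,2} | out {0,1,2} | ==
  [3] u=2 | in {0,1,2} | out {0,2} | prev {} | push {0,1}
  [4] u=0 | in {0,1,2} | out {0,1,2} | ==
  [5] u=1 | in {0,1,2} | out {0,1,2} | ==

Converged values:
  [0] {0,1,2}
  [1] {0,1,2}
  [2] {0,2}

{0,1,2}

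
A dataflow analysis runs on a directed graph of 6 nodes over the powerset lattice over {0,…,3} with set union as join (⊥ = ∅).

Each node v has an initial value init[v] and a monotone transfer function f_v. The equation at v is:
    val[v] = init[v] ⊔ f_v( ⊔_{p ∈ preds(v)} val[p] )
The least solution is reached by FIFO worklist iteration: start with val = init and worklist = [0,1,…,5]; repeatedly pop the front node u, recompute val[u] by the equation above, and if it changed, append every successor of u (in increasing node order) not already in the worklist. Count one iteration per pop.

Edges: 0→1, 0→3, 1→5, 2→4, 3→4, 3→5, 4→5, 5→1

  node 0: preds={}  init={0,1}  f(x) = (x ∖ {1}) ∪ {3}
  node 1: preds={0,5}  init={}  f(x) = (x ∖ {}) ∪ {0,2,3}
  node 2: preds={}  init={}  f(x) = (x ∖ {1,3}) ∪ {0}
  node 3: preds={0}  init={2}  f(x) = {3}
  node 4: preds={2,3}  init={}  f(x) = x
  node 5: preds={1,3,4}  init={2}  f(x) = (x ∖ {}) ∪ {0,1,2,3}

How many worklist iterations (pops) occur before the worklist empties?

Worklist (7 pops):
  #1 pop 0: in={} → {0,1,3} (was {0,1}); enqueue []
  #2 pop 1: in={0,1,2,3} → {0,1,2,3} (was {}); enqueue []
  #3 pop 2: in={} → {0} (was {}); enqueue []
  #4 pop 3: in={0,1,3} → {2,3} (was {2}); enqueue []
  #5 pop 4: in={0,2,3} → {0,2,3} (was {}); enqueue []
  #6 pop 5: in={0,1,2,3} → {0,1,2,3} (was {2}); enqueue [1]
  #7 pop 1: in={0,1,2,3} → {0,1,2,3} (no change)

Fixpoint:
  val[0] = {0,1,3}
  val[1] = {0,1,2,3}
  val[2] = {0}
  val[3] = {2,3}
  val[4] = {0,2,3}
  val[5] = {0,1,2,3}

7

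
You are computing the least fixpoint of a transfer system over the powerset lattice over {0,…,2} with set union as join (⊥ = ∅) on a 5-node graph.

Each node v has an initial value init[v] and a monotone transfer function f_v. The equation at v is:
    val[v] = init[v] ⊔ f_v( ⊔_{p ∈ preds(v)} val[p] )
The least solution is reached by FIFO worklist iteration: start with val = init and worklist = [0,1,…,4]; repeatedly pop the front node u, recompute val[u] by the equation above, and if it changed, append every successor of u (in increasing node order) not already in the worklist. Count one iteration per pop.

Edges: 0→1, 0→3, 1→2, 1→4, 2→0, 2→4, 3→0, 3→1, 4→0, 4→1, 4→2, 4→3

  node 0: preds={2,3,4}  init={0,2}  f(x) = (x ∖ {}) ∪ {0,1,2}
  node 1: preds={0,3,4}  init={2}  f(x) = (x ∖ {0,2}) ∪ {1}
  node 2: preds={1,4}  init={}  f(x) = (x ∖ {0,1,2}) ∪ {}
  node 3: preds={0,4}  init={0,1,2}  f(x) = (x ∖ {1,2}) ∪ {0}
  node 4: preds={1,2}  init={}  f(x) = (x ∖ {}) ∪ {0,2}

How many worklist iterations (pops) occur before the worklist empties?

9

Iteration log — 9 steps:
  step 1. node 0  ⊔preds={0,1,2}  new={0,1,2}  old={0,2}  +wl: 
  step 2. node 1  ⊔preds={0,1,2}  new={1,2}  old={2}  +wl: 
  step 3. node 2  ⊔preds={1,2}  new={}  stable
  step 4. node 3  ⊔preds={0,1,2}  new={0,1,2}  stable
  step 5. node 4  ⊔preds={1,2}  new={0,1,2}  old={}  +wl: 0,1,2,3
  step 6. node 0  ⊔preds={0,1,2}  new={0,1,2}  stable
  step 7. node 1  ⊔preds={0,1,2}  new={1,2}  stable
  step 8. node 2  ⊔preds={0,1,2}  new={}  stable
  step 9. node 3  ⊔preds={0,1,2}  new={0,1,2}  stable

Least fixpoint reached:
  node 0: {0,1,2}
  node 1: {1,2}
  node 2: {}
  node 3: {0,1,2}
  node 4: {0,1,2}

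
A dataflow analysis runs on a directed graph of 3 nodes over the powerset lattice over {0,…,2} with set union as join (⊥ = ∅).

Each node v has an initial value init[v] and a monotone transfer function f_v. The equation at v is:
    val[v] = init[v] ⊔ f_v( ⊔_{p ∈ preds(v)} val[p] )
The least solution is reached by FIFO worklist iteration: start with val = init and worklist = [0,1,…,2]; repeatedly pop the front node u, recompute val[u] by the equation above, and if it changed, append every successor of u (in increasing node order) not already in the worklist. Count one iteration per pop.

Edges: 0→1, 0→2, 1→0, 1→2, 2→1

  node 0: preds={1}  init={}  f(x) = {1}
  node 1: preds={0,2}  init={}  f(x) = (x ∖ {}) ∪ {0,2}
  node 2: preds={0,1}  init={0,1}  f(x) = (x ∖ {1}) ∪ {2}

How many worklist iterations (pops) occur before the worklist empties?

5

Worklist (5 pops):
  #1 pop 0: in={} → {1} (was {}); enqueue []
  #2 pop 1: in={0,1} → {0,1,2} (was {}); enqueue [0]
  #3 pop 2: in={0,1,2} → {0,1,2} (was {0,1}); enqueue [1]
  #4 pop 0: in={0,1,2} → {1} (no change)
  #5 pop 1: in={0,1,2} → {0,1,2} (no change)

Fixpoint:
  val[0] = {1}
  val[1] = {0,1,2}
  val[2] = {0,1,2}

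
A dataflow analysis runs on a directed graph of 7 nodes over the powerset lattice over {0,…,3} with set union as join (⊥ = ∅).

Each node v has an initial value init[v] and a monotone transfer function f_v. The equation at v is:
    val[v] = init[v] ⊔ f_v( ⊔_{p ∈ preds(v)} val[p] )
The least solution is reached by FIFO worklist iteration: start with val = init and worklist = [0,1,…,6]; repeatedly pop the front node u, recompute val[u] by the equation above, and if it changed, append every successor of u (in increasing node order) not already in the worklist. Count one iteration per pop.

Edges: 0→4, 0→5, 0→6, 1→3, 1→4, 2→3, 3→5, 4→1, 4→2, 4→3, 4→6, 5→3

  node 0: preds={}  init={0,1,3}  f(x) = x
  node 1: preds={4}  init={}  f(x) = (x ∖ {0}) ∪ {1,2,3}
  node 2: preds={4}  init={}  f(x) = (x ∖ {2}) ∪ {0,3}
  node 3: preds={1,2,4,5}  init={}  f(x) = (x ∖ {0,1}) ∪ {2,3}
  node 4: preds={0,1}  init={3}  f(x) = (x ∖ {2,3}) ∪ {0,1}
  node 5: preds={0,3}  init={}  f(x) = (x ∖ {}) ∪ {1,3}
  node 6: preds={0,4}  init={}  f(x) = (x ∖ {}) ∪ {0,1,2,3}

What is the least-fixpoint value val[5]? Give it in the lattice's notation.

Worklist (10 pops):
  #1 pop 0: in={} → {0,1,3} (no change)
  #2 pop 1: in={3} → {1,2,3} (was {}); enqueue []
  #3 pop 2: in={3} → {0,3} (was {}); enqueue []
  #4 pop 3: in={0,1,2,3} → {2,3} (was {}); enqueue []
  #5 pop 4: in={0,1,2,3} → {0,1,3} (was {3}); enqueue [1,2,3]
  #6 pop 5: in={0,1,2,3} → {0,1,2,3} (was {}); enqueue []
  #7 pop 6: in={0,1,3} → {0,1,2,3} (was {}); enqueue []
  #8 pop 1: in={0,1,3} → {1,2,3} (no change)
  #9 pop 2: in={0,1,3} → {0,1,3} (was {0,3}); enqueue []
  #10 pop 3: in={0,1,2,3} → {2,3} (no change)

Fixpoint:
  val[0] = {0,1,3}
  val[1] = {1,2,3}
  val[2] = {0,1,3}
  val[3] = {2,3}
  val[4] = {0,1,3}
  val[5] = {0,1,2,3}
  val[6] = {0,1,2,3}

{0,1,2,3}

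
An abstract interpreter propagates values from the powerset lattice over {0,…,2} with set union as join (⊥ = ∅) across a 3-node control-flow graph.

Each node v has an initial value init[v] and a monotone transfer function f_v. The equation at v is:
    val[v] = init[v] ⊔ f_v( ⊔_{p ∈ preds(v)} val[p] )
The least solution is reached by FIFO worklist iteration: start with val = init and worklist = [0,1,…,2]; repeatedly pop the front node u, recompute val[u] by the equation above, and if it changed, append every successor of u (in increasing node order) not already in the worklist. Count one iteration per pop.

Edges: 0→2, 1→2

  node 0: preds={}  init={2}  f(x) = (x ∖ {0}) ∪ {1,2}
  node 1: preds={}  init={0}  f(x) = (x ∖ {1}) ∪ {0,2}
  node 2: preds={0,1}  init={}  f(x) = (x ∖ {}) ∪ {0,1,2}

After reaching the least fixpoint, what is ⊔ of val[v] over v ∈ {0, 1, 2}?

{0,1,2}

Iteration log — 3 steps:
  step 1. node 0  ⊔preds={}  new={1,2}  old={2}  +wl: 
  step 2. node 1  ⊔preds={}  new={0,2}  old={0}  +wl: 
  step 3. node 2  ⊔preds={0,1,2}  new={0,1,2}  old={}  +wl: 

Least fixpoint reached:
  node 0: {1,2}
  node 1: {0,2}
  node 2: {0,1,2}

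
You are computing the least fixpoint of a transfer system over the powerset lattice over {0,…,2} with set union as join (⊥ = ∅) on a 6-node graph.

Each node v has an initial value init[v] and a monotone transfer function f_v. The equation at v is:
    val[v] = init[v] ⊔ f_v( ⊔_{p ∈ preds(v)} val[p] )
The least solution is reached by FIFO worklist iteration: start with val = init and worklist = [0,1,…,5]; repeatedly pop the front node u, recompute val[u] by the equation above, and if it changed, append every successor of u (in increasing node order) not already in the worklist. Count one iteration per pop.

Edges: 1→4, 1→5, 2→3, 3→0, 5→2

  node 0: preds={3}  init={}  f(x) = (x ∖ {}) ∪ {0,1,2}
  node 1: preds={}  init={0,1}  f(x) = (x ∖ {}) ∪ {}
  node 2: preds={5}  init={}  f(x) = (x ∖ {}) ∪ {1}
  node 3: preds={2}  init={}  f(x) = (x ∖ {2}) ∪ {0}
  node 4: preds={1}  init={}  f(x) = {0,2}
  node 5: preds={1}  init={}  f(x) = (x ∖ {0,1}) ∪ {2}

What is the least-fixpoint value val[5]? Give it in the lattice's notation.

{2}

Iteration log — 9 steps:
  step 1. node 0  ⊔preds={}  new={0,1,2}  old={}  +wl: 
  step 2. node 1  ⊔preds={}  new={0,1}  stable
  step 3. node 2  ⊔preds={}  new={1}  old={}  +wl: 
  step 4. node 3  ⊔preds={1}  new={0,1}  old={}  +wl: 0
  step 5. node 4  ⊔preds={0,1}  new={0,2}  old={}  +wl: 
  step 6. node 5  ⊔preds={0,1}  new={2}  old={}  +wl: 2
  step 7. node 0  ⊔preds={0,1}  new={0,1,2}  stable
  step 8. node 2  ⊔preds={2}  new={1,2}  old={1}  +wl: 3
  step 9. node 3  ⊔preds={1,2}  new={0,1}  stable

Least fixpoint reached:
  node 0: {0,1,2}
  node 1: {0,1}
  node 2: {1,2}
  node 3: {0,1}
  node 4: {0,2}
  node 5: {2}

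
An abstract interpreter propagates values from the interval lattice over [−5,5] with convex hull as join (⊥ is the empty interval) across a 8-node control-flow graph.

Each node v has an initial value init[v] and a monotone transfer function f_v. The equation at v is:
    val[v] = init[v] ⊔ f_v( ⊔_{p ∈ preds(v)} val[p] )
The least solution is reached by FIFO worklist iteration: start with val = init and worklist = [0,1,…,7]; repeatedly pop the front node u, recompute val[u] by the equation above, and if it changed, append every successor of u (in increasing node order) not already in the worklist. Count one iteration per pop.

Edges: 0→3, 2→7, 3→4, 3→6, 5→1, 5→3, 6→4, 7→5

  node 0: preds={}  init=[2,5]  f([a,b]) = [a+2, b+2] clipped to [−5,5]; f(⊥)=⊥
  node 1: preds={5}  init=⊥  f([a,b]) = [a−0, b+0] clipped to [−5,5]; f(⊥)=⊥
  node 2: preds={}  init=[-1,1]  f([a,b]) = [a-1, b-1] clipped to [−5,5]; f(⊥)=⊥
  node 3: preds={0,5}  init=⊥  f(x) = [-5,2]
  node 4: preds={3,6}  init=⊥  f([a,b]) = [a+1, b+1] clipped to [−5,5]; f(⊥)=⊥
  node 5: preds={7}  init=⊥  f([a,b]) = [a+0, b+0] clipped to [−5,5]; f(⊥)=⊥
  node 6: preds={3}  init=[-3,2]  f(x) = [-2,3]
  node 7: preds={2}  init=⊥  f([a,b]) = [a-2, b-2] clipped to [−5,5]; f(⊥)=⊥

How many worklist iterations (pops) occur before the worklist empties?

12

Iteration log — 12 steps:
  step 1. node 0  ⊔preds=⊥  new=[2,5]  stable
  step 2. node 1  ⊔preds=⊥  new=⊥  stable
  step 3. node 2  ⊔preds=⊥  new=[-1,1]  stable
  step 4. node 3  ⊔preds=[2,5]  new=[-5,2]  old=⊥  +wl: 
  step 5. node 4  ⊔preds=[-5,2]  new=[-4,3]  old=⊥  +wl: 
  step 6. node 5  ⊔preds=⊥  new=⊥  stable
  step 7. node 6  ⊔preds=[-5,2]  new=[-3,3]  old=[-3,2]  +wl: 4
  step 8. node 7  ⊔preds=[-1,1]  new=[-3,-1]  old=⊥  +wl: 5
  step 9. node 4  ⊔preds=[-5,3]  new=[-4,4]  old=[-4,3]  +wl: 
  step 10. node 5  ⊔preds=[-3,-1]  new=[-3,-1]  old=⊥  +wl: 1,3
  step 11. node 1  ⊔preds=[-3,-1]  new=[-3,-1]  old=⊥  +wl: 
  step 12. node 3  ⊔preds=[-3,5]  new=[-5,2]  stable

Least fixpoint reached:
  node 0: [2,5]
  node 1: [-3,-1]
  node 2: [-1,1]
  node 3: [-5,2]
  node 4: [-4,4]
  node 5: [-3,-1]
  node 6: [-3,3]
  node 7: [-3,-1]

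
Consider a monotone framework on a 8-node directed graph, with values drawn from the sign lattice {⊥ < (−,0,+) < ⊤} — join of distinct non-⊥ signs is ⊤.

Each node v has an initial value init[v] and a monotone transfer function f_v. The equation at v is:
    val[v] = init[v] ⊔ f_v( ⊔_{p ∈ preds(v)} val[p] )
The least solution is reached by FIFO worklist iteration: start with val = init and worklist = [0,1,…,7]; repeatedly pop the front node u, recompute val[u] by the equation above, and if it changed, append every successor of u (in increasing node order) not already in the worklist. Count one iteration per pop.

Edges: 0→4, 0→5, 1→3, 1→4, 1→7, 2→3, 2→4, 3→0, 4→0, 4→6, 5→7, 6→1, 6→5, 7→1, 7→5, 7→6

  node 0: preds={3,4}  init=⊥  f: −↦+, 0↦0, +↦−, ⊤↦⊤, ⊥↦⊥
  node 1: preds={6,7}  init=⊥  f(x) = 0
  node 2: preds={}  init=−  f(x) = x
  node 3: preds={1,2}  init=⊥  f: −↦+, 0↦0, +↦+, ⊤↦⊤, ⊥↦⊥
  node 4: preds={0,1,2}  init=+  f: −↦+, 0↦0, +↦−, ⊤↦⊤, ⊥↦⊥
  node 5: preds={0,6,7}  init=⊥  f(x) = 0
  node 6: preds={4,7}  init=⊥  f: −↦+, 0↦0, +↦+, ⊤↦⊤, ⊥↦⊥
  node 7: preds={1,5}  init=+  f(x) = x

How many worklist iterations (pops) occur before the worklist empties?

Iteration log — 13 steps:
  step 1. node 0  ⊔preds=+  new=−  old=⊥  +wl: 
  step 2. node 1  ⊔preds=+  new=0  old=⊥  +wl: 
  step 3. node 2  ⊔preds=⊥  new=−  stable
  step 4. node 3  ⊔preds=⊤  new=⊤  old=⊥  +wl: 0
  step 5. node 4  ⊔preds=⊤  new=⊤  old=+  +wl: 
  step 6. node 5  ⊔preds=⊤  new=0  old=⊥  +wl: 
  step 7. node 6  ⊔preds=⊤  new=⊤  old=⊥  +wl: 1,5
  step 8. node 7  ⊔preds=0  new=⊤  old=+  +wl: 6
  step 9. node 0  ⊔preds=⊤  new=⊤  old=−  +wl: 4
  step 10. node 1  ⊔preds=⊤  new=0  stable
  step 11. node 5  ⊔preds=⊤  new=0  stable
  step 12. node 6  ⊔preds=⊤  new=⊤  stable
  step 13. node 4  ⊔preds=⊤  new=⊤  stable

Least fixpoint reached:
  node 0: ⊤
  node 1: 0
  node 2: −
  node 3: ⊤
  node 4: ⊤
  node 5: 0
  node 6: ⊤
  node 7: ⊤

13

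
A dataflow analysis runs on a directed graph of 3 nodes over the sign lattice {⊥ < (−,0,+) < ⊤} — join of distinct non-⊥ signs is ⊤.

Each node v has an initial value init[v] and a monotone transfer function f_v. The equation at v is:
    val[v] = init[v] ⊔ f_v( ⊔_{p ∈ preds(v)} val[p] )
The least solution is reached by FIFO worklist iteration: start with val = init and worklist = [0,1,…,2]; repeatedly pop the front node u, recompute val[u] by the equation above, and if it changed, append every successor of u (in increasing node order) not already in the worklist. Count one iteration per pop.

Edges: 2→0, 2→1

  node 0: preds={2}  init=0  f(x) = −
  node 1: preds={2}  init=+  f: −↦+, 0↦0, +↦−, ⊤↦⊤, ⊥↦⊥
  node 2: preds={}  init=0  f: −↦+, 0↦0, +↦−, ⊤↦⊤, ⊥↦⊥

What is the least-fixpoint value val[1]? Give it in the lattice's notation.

Trace (3 dequeues):
  [1] u=0 | in 0 | out ⊤ | prev 0 | push {}
  [2] u=1 | in 0 | out ⊤ | prev + | push {}
  [3] u=2 | in ⊥ | out 0 | ==

Converged values:
  [0] ⊤
  [1] ⊤
  [2] 0

⊤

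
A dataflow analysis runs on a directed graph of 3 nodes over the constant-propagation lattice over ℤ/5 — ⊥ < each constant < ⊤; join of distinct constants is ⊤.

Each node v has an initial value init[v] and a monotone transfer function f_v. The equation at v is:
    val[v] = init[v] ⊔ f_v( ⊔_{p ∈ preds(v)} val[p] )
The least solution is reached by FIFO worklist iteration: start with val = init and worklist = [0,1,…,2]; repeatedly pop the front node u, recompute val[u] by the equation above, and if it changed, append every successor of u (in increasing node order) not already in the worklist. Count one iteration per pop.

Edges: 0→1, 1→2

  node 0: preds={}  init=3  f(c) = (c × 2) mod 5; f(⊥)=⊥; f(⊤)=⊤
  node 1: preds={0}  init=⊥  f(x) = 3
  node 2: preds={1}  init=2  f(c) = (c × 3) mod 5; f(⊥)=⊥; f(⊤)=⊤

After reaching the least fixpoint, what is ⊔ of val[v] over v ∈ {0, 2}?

Trace (3 dequeues):
  [1] u=0 | in ⊥ | out 3 | ==
  [2] u=1 | in 3 | out 3 | prev ⊥ | push {}
  [3] u=2 | in 3 | out ⊤ | prev 2 | push {}

Converged values:
  [0] 3
  [1] 3
  [2] ⊤

⊤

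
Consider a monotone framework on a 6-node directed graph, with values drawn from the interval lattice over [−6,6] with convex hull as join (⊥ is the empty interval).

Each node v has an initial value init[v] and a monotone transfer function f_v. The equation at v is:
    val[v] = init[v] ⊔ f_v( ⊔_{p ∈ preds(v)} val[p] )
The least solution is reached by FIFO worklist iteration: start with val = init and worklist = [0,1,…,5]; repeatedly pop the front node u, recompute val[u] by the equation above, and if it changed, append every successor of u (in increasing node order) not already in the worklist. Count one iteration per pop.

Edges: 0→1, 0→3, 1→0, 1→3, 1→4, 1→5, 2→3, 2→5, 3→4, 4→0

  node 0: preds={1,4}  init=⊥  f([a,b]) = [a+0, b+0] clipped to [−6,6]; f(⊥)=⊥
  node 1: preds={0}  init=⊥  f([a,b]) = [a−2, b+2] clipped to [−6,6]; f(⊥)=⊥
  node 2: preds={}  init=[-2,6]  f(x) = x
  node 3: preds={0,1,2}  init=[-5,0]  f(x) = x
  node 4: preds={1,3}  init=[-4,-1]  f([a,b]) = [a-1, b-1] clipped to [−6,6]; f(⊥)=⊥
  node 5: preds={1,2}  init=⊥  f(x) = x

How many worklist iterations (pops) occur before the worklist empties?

Iteration log — 14 steps:
  step 1. node 0  ⊔preds=[-4,-1]  new=[-4,-1]  old=⊥  +wl: 
  step 2. node 1  ⊔preds=[-4,-1]  new=[-6,1]  old=⊥  +wl: 0
  step 3. node 2  ⊔preds=⊥  new=[-2,6]  stable
  step 4. node 3  ⊔preds=[-6,6]  new=[-6,6]  old=[-5,0]  +wl: 
  step 5. node 4  ⊔preds=[-6,6]  new=[-6,5]  old=[-4,-1]  +wl: 
  step 6. node 5  ⊔preds=[-6,6]  new=[-6,6]  old=⊥  +wl: 
  step 7. node 0  ⊔preds=[-6,5]  new=[-6,5]  old=[-4,-1]  +wl: 1,3
  step 8. node 1  ⊔preds=[-6,5]  new=[-6,6]  old=[-6,1]  +wl: 0,4,5
  step 9. node 3  ⊔preds=[-6,6]  new=[-6,6]  stable
  step 10. node 0  ⊔preds=[-6,6]  new=[-6,6]  old=[-6,5]  +wl: 1,3
  step 11. node 4  ⊔preds=[-6,6]  new=[-6,5]  stable
  step 12. node 5  ⊔preds=[-6,6]  new=[-6,6]  stable
  step 13. node 1  ⊔preds=[-6,6]  new=[-6,6]  stable
  step 14. node 3  ⊔preds=[-6,6]  new=[-6,6]  stable

Least fixpoint reached:
  node 0: [-6,6]
  node 1: [-6,6]
  node 2: [-2,6]
  node 3: [-6,6]
  node 4: [-6,5]
  node 5: [-6,6]

14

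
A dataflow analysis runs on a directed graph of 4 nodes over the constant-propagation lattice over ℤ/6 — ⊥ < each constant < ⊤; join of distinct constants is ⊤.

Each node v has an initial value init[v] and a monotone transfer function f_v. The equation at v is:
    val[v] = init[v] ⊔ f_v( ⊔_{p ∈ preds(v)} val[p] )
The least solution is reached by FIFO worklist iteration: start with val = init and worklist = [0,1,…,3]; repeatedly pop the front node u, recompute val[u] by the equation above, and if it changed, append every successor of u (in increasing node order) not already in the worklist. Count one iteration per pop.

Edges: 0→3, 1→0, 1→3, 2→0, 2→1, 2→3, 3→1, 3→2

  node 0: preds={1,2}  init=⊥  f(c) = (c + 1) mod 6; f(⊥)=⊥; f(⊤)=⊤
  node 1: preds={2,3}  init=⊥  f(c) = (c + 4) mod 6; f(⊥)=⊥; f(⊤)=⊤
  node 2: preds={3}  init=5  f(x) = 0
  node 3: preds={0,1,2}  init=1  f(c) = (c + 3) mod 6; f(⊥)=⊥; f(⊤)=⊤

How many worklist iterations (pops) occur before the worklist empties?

Worklist (8 pops):
  #1 pop 0: in=5 → 0 (was ⊥); enqueue []
  #2 pop 1: in=⊤ → ⊤ (was ⊥); enqueue [0]
  #3 pop 2: in=1 → ⊤ (was 5); enqueue [1]
  #4 pop 3: in=⊤ → ⊤ (was 1); enqueue [2]
  #5 pop 0: in=⊤ → ⊤ (was 0); enqueue [3]
  #6 pop 1: in=⊤ → ⊤ (no change)
  #7 pop 2: in=⊤ → ⊤ (no change)
  #8 pop 3: in=⊤ → ⊤ (no change)

Fixpoint:
  val[0] = ⊤
  val[1] = ⊤
  val[2] = ⊤
  val[3] = ⊤

8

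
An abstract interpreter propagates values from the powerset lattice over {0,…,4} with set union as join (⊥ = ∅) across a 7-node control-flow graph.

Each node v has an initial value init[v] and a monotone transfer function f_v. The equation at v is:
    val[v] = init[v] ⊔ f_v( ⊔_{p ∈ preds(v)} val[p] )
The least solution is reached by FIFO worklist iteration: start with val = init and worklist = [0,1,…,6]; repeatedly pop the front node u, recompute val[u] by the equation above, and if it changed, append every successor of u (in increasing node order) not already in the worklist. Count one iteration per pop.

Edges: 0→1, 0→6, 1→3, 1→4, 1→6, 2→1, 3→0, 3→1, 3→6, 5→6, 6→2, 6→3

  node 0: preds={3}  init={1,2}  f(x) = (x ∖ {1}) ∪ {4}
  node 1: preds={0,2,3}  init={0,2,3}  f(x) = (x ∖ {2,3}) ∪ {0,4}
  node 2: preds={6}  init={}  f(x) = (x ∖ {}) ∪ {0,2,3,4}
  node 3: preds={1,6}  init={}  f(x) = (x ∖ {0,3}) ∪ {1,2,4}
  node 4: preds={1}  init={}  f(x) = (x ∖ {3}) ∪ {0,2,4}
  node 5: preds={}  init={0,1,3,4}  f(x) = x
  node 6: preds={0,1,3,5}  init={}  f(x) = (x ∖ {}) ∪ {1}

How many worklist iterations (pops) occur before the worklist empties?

12

Worklist (12 pops):
  #1 pop 0: in={} → {1,2,4} (was {1,2}); enqueue []
  #2 pop 1: in={1,2,4} → {0,1,2,3,4} (was {0,2,3}); enqueue []
  #3 pop 2: in={} → {0,2,3,4} (was {}); enqueue [1]
  #4 pop 3: in={0,1,2,3,4} → {1,2,4} (was {}); enqueue [0]
  #5 pop 4: in={0,1,2,3,4} → {0,1,2,4} (was {}); enqueue []
  #6 pop 5: in={} → {0,1,3,4} (no change)
  #7 pop 6: in={0,1,2,3,4} → {0,1,2,3,4} (was {}); enqueue [2,3]
  #8 pop 1: in={0,1,2,3,4} → {0,1,2,3,4} (no change)
  #9 pop 0: in={1,2,4} → {1,2,4} (no change)
  #10 pop 2: in={0,1,2,3,4} → {0,1,2,3,4} (was {0,2,3,4}); enqueue [1]
  #11 pop 3: in={0,1,2,3,4} → {1,2,4} (no change)
  #12 pop 1: in={0,1,2,3,4} → {0,1,2,3,4} (no change)

Fixpoint:
  val[0] = {1,2,4}
  val[1] = {0,1,2,3,4}
  val[2] = {0,1,2,3,4}
  val[3] = {1,2,4}
  val[4] = {0,1,2,4}
  val[5] = {0,1,3,4}
  val[6] = {0,1,2,3,4}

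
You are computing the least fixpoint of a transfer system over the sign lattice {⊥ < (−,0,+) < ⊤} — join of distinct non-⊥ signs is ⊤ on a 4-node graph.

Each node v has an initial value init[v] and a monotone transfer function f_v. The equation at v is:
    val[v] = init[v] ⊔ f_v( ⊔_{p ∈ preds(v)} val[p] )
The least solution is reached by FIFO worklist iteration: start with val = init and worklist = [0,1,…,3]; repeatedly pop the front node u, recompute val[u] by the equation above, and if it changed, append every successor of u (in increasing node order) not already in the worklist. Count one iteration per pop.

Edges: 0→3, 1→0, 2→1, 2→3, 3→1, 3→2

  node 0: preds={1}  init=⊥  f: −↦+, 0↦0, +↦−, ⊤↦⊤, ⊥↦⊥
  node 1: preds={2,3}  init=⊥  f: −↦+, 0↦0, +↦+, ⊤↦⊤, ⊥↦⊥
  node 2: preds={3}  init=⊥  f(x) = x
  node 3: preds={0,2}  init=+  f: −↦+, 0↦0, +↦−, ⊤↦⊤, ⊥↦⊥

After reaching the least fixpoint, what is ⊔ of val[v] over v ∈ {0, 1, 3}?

⊤

Iteration log — 11 steps:
  step 1. node 0  ⊔preds=⊥  new=⊥  stable
  step 2. node 1  ⊔preds=+  new=+  old=⊥  +wl: 0
  step 3. node 2  ⊔preds=+  new=+  old=⊥  +wl: 1
  step 4. node 3  ⊔preds=+  new=⊤  old=+  +wl: 2
  step 5. node 0  ⊔preds=+  new=−  old=⊥  +wl: 3
  step 6. node 1  ⊔preds=⊤  new=⊤  old=+  +wl: 0
  step 7. node 2  ⊔preds=⊤  new=⊤  old=+  +wl: 1
  step 8. node 3  ⊔preds=⊤  new=⊤  stable
  step 9. node 0  ⊔preds=⊤  new=⊤  old=−  +wl: 3
  step 10. node 1  ⊔preds=⊤  new=⊤  stable
  step 11. node 3  ⊔preds=⊤  new=⊤  stable

Least fixpoint reached:
  node 0: ⊤
  node 1: ⊤
  node 2: ⊤
  node 3: ⊤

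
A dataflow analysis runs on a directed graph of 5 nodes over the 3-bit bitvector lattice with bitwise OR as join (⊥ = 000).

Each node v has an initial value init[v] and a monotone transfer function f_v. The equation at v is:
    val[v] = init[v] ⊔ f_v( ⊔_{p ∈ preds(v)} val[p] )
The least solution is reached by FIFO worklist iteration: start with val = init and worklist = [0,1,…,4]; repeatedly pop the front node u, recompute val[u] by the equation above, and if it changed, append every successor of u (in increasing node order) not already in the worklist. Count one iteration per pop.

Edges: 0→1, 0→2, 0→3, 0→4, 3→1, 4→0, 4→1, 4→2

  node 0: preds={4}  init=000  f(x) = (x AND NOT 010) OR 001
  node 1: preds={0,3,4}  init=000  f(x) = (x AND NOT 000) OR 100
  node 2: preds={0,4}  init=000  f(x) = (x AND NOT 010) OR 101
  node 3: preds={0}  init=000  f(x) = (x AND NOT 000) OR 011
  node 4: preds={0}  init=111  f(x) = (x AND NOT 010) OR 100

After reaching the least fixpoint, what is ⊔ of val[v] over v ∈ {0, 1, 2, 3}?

111

Worklist (6 pops):
  #1 pop 0: in=111 → 101 (was 000); enqueue []
  #2 pop 1: in=111 → 111 (was 000); enqueue []
  #3 pop 2: in=111 → 101 (was 000); enqueue []
  #4 pop 3: in=101 → 111 (was 000); enqueue [1]
  #5 pop 4: in=101 → 111 (no change)
  #6 pop 1: in=111 → 111 (no change)

Fixpoint:
  val[0] = 101
  val[1] = 111
  val[2] = 101
  val[3] = 111
  val[4] = 111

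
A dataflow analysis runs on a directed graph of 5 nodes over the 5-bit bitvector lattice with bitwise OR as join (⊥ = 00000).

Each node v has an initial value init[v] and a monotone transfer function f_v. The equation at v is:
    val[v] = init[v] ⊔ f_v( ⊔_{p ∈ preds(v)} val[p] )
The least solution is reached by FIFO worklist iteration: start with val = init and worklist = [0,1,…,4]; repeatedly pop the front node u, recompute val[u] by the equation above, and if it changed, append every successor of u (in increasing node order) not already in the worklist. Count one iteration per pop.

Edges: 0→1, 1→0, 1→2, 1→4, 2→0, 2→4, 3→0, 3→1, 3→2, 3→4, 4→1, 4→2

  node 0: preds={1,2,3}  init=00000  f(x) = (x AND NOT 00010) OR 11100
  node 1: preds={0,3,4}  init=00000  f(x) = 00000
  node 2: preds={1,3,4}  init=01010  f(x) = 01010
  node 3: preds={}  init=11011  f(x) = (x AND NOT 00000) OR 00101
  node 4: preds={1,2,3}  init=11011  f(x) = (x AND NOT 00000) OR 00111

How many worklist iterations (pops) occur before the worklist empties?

Iteration log — 8 steps:
  step 1. node 0  ⊔preds=11011  new=11101  old=00000  +wl: 
  step 2. node 1  ⊔preds=11111  new=00000  stable
  step 3. node 2  ⊔preds=11011  new=01010  stable
  step 4. node 3  ⊔preds=00000  new=11111  old=11011  +wl: 0,1,2
  step 5. node 4  ⊔preds=11111  new=11111  old=11011  +wl: 
  step 6. node 0  ⊔preds=11111  new=11101  stable
  step 7. node 1  ⊔preds=11111  new=00000  stable
  step 8. node 2  ⊔preds=11111  new=01010  stable

Least fixpoint reached:
  node 0: 11101
  node 1: 00000
  node 2: 01010
  node 3: 11111
  node 4: 11111

8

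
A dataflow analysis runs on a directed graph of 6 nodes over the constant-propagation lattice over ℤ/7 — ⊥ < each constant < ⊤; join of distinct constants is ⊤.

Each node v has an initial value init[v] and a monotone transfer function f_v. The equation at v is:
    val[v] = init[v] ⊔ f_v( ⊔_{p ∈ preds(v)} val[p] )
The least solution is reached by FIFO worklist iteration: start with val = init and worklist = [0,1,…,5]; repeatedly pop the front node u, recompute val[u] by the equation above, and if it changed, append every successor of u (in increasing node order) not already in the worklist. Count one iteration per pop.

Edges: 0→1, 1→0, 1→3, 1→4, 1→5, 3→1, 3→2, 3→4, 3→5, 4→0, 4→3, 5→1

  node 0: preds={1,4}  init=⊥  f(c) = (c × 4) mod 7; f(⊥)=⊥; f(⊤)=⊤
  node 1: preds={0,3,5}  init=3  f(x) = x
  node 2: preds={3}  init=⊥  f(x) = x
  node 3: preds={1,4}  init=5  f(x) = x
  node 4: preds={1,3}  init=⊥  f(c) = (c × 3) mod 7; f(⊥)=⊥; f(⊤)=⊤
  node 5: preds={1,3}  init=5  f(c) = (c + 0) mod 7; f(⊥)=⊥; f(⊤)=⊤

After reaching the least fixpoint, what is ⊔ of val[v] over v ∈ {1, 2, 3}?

⊤

Iteration log — 10 steps:
  step 1. node 0  ⊔preds=3  new=5  old=⊥  +wl: 
  step 2. node 1  ⊔preds=5  new=⊤  old=3  +wl: 0
  step 3. node 2  ⊔preds=5  new=5  old=⊥  +wl: 
  step 4. node 3  ⊔preds=⊤  new=⊤  old=5  +wl: 1,2
  step 5. node 4  ⊔preds=⊤  new=⊤  old=⊥  +wl: 3
  step 6. node 5  ⊔preds=⊤  new=⊤  old=5  +wl: 
  step 7. node 0  ⊔preds=⊤  new=⊤  old=5  +wl: 
  step 8. node 1  ⊔preds=⊤  new=⊤  stable
  step 9. node 2  ⊔preds=⊤  new=⊤  old=5  +wl: 
  step 10. node 3  ⊔preds=⊤  new=⊤  stable

Least fixpoint reached:
  node 0: ⊤
  node 1: ⊤
  node 2: ⊤
  node 3: ⊤
  node 4: ⊤
  node 5: ⊤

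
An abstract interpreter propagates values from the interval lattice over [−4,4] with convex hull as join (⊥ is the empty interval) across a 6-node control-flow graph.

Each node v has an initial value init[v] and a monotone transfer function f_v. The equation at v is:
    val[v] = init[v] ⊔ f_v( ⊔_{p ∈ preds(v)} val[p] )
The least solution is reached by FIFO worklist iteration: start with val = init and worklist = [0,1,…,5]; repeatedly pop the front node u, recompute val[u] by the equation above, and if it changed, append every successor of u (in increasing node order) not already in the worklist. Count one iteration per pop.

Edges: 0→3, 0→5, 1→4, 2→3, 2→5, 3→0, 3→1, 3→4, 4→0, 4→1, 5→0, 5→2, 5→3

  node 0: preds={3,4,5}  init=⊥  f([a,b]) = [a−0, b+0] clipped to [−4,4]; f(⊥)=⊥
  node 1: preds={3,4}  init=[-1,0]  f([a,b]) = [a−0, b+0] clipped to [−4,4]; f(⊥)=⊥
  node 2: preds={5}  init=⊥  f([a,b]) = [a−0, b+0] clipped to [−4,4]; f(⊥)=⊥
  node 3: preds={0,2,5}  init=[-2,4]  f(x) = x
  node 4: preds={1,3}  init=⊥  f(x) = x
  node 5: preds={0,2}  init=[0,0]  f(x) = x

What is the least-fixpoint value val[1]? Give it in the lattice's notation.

[-2,4]

Worklist (11 pops):
  #1 pop 0: in=[-2,4] → [-2,4] (was ⊥); enqueue []
  #2 pop 1: in=[-2,4] → [-2,4] (was [-1,0]); enqueue []
  #3 pop 2: in=[0,0] → [0,0] (was ⊥); enqueue []
  #4 pop 3: in=[-2,4] → [-2,4] (no change)
  #5 pop 4: in=[-2,4] → [-2,4] (was ⊥); enqueue [0,1]
  #6 pop 5: in=[-2,4] → [-2,4] (was [0,0]); enqueue [2,3]
  #7 pop 0: in=[-2,4] → [-2,4] (no change)
  #8 pop 1: in=[-2,4] → [-2,4] (no change)
  #9 pop 2: in=[-2,4] → [-2,4] (was [0,0]); enqueue [5]
  #10 pop 3: in=[-2,4] → [-2,4] (no change)
  #11 pop 5: in=[-2,4] → [-2,4] (no change)

Fixpoint:
  val[0] = [-2,4]
  val[1] = [-2,4]
  val[2] = [-2,4]
  val[3] = [-2,4]
  val[4] = [-2,4]
  val[5] = [-2,4]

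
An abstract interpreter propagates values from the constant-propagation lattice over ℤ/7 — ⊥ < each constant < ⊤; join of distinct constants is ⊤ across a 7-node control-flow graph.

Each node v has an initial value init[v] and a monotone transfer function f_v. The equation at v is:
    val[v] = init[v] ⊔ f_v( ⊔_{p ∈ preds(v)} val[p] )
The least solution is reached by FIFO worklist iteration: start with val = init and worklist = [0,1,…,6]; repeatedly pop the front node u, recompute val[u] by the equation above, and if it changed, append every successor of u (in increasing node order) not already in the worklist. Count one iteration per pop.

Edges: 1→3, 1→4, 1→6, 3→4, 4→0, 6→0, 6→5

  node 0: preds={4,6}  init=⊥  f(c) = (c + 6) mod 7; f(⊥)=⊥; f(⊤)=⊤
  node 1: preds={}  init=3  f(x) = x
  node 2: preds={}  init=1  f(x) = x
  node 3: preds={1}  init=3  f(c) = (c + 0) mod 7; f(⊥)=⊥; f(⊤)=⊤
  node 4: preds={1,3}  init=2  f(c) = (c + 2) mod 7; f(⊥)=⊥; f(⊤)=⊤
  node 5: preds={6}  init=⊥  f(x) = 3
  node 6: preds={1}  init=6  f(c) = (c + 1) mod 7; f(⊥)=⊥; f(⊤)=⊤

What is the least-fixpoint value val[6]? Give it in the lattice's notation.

Iteration log — 9 steps:
  step 1. node 0  ⊔preds=⊤  new=⊤  old=⊥  +wl: 
  step 2. node 1  ⊔preds=⊥  new=3  stable
  step 3. node 2  ⊔preds=⊥  new=1  stable
  step 4. node 3  ⊔preds=3  new=3  stable
  step 5. node 4  ⊔preds=3  new=⊤  old=2  +wl: 0
  step 6. node 5  ⊔preds=6  new=3  old=⊥  +wl: 
  step 7. node 6  ⊔preds=3  new=⊤  old=6  +wl: 5
  step 8. node 0  ⊔preds=⊤  new=⊤  stable
  step 9. node 5  ⊔preds=⊤  new=3  stable

Least fixpoint reached:
  node 0: ⊤
  node 1: 3
  node 2: 1
  node 3: 3
  node 4: ⊤
  node 5: 3
  node 6: ⊤

⊤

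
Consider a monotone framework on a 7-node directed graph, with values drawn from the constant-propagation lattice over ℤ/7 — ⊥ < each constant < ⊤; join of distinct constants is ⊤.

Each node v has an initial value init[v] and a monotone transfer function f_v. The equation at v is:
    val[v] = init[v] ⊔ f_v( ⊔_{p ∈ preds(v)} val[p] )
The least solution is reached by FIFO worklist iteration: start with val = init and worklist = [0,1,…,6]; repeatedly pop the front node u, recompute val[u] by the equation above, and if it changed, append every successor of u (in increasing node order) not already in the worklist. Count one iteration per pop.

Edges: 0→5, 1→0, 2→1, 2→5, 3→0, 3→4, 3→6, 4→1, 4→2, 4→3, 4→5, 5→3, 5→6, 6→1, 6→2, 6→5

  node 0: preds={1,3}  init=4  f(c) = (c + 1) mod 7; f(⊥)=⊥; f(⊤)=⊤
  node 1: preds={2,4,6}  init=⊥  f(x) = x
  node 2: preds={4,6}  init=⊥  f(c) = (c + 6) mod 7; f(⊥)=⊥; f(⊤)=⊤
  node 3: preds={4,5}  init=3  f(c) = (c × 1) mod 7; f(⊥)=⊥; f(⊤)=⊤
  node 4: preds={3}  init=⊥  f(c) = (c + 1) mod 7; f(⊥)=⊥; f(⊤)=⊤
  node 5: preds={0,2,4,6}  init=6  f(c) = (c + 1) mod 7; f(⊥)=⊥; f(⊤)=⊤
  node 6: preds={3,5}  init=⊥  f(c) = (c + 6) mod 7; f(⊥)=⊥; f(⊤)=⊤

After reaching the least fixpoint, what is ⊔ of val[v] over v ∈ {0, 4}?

Worklist (14 pops):
  #1 pop 0: in=3 → 4 (no change)
  #2 pop 1: in=⊥ → ⊥ (no change)
  #3 pop 2: in=⊥ → ⊥ (no change)
  #4 pop 3: in=6 → ⊤ (was 3); enqueue [0]
  #5 pop 4: in=⊤ → ⊤ (was ⊥); enqueue [1,2,3]
  #6 pop 5: in=⊤ → ⊤ (was 6); enqueue []
  #7 pop 6: in=⊤ → ⊤ (was ⊥); enqueue [5]
  #8 pop 0: in=⊤ → ⊤ (was 4); enqueue []
  #9 pop 1: in=⊤ → ⊤ (was ⊥); enqueue [0]
  #10 pop 2: in=⊤ → ⊤ (was ⊥); enqueue [1]
  #11 pop 3: in=⊤ → ⊤ (no change)
  #12 pop 5: in=⊤ → ⊤ (no change)
  #13 pop 0: in=⊤ → ⊤ (no change)
  #14 pop 1: in=⊤ → ⊤ (no change)

Fixpoint:
  val[0] = ⊤
  val[1] = ⊤
  val[2] = ⊤
  val[3] = ⊤
  val[4] = ⊤
  val[5] = ⊤
  val[6] = ⊤

⊤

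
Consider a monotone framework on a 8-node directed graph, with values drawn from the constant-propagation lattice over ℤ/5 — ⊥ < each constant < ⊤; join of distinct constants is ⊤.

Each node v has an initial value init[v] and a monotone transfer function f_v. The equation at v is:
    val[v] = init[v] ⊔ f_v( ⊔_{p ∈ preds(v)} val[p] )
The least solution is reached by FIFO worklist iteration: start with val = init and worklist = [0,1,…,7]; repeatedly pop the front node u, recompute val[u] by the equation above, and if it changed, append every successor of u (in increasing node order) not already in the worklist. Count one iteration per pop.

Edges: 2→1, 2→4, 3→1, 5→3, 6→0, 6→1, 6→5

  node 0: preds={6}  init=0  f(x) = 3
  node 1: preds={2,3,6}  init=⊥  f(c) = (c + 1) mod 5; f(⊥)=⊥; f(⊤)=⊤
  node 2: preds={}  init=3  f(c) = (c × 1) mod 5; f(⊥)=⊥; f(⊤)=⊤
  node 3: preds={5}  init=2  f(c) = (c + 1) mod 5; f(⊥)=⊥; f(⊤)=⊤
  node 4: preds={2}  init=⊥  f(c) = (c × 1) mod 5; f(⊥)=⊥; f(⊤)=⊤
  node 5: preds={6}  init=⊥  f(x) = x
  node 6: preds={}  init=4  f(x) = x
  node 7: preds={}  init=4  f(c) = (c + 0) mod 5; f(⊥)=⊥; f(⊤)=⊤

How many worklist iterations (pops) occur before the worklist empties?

10

Iteration log — 10 steps:
  step 1. node 0  ⊔preds=4  new=⊤  old=0  +wl: 
  step 2. node 1  ⊔preds=⊤  new=⊤  old=⊥  +wl: 
  step 3. node 2  ⊔preds=⊥  new=3  stable
  step 4. node 3  ⊔preds=⊥  new=2  stable
  step 5. node 4  ⊔preds=3  new=3  old=⊥  +wl: 
  step 6. node 5  ⊔preds=4  new=4  old=⊥  +wl: 3
  step 7. node 6  ⊔preds=⊥  new=4  stable
  step 8. node 7  ⊔preds=⊥  new=4  stable
  step 9. node 3  ⊔preds=4  new=⊤  old=2  +wl: 1
  step 10. node 1  ⊔preds=⊤  new=⊤  stable

Least fixpoint reached:
  node 0: ⊤
  node 1: ⊤
  node 2: 3
  node 3: ⊤
  node 4: 3
  node 5: 4
  node 6: 4
  node 7: 4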